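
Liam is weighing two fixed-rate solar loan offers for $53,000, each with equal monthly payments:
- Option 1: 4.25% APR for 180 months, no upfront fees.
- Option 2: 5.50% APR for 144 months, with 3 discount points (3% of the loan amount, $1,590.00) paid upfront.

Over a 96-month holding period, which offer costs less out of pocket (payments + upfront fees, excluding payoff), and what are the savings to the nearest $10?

Option 1 by $11,660

Option 1: at 4.25% the monthly rate is 0.0035417, so the payment is 53,000 × 0.0035417 / (1 − 1.0035417^−180) = $398.71.
Option 2: at 5.50% the monthly rate is 0.0045833, so the payment is 53,000 × 0.0045833 / (1 − 1.0045833^−144) = $503.59.
Over 96 months: Option 1 costs 96 × $398.71 = $38,276.16; Option 2 costs 96 × $503.59 + $1,590.00 = $49,934.64.
Option 1 is cheaper by $49,934.64 − $38,276.16 = $11,658.48.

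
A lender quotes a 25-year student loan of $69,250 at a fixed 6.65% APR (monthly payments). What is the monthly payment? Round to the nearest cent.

At 6.65% the monthly rate is 0.0055417, so the payment is 69,250 × 0.0055417 / (1 − 1.0055417^−300) = $474.09.

$474.09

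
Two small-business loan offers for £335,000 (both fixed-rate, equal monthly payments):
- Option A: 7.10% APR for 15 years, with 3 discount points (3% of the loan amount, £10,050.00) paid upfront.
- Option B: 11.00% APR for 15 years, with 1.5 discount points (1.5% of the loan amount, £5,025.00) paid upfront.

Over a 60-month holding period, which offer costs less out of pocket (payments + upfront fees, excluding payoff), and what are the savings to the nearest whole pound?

Option A: monthly rate = 7.1%/12 = 0.0059167; payment = 335,000 × 0.0059167 / (1 − (1+0.0059167)^−180) = £3,029.83.
Option B: monthly rate = 11%/12 = 0.0091667; payment = 335,000 × 0.0091667 / (1 − (1+0.0091667)^−180) = £3,807.60.
Over 60 months: Option A costs 60 × £3,029.83 + £10,050.00 = £191,839.80; Option B costs 60 × £3,807.60 + £5,025.00 = £233,481.00.
Option A is cheaper by £233,481.00 − £191,839.80 = £41,641.20.

Option A by £41,641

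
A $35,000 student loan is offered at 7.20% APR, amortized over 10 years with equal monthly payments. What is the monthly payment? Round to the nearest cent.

$410.00

At 7.20% the monthly rate is 0.0060000, so the payment is 35,000 × 0.0060000 / (1 − 1.0060000^−120) = $410.00.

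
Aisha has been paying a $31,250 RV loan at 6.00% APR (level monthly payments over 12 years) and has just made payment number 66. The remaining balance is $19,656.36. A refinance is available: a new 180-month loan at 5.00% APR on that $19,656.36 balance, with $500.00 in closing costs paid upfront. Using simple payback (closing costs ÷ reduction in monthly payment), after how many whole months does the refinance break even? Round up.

4 months

Current payment = 31,250 × 6%/12 / (1 − (1+0.0050000)^−144) = $304.95.
Refinanced payment = 19,656.36 × 0.0041667 / (1 − (1+0.0041667)^−180) = $155.44.
Monthly savings = $304.95 − $155.44 = $149.51.
Break-even = $500.00 / $149.51 = 3.34 → 4 months.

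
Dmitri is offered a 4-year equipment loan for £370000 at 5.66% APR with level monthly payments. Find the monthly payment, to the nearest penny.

£8,631.90

Monthly rate = 5.66%/12 = 0.0047167; payment = 370,000 × 0.0047167 / (1 − (1+0.0047167)^−48) = £8,631.90.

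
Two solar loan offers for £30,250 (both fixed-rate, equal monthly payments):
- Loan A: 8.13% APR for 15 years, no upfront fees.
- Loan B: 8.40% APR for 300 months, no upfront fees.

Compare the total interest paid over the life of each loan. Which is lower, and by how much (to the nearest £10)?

Loan A by £20,020

Loan A: at 8.13% the monthly rate is 0.0067750, so the payment is 30,250 × 0.0067750 / (1 − 1.0067750^−180) = £291.36.
Total interest on Loan A = 180 × £291.36 − £30,250 = £22,194.80.
Loan B: at 8.40% the monthly rate is 0.0070000, so the payment is 30,250 × 0.0070000 / (1 − 1.0070000^−300) = £241.55.
Total interest on Loan B = 300 × £241.55 − £30,250 = £42,215.00.
Loan A is lower by £20,020.20.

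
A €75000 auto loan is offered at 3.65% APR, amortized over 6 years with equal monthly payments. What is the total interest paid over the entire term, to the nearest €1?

€8,626

Monthly rate = 3.65%/12 = 0.0030417; payment = 75,000 × 0.0030417 / (1 − (1+0.0030417)^−72) = €1,161.47.
Total paid = 72 × €1,161.47 = €83,625.84; interest = €83,625.84 − €75,000 = €8,625.84.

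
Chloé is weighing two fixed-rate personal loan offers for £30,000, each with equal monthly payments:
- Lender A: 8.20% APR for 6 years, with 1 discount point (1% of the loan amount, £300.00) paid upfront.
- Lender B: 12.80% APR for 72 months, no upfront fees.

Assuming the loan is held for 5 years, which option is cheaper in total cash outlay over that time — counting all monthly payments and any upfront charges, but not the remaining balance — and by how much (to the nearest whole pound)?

Lender A: monthly rate = 8.2%/12 = 0.0068333; payment = 30,000 × 0.0068333 / (1 − (1+0.0068333)^−72) = £528.93.
Lender B: at 12.80% the monthly rate is 0.0106667, so the payment is 30,000 × 0.0106667 / (1 − 1.0106667^−72) = £599.06.
Over 60 months: Lender A costs 60 × £528.93 + £300.00 = £32,035.80; Lender B costs 60 × £599.06 = £35,943.60.
Lender A is cheaper by £35,943.60 − £32,035.80 = £3,907.80.

Lender A by £3,908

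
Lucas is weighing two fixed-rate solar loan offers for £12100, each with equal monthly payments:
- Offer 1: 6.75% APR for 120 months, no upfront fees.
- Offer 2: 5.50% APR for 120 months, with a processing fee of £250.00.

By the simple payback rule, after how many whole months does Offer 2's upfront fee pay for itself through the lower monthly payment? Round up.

Offer 1: at 6.75% the monthly rate is 0.0056250, so the payment is 12,100 × 0.0056250 / (1 − 1.0056250^−120) = £138.94.
Offer 2: monthly rate = 5.5%/12 = 0.0045833; payment = 12,100 × 0.0045833 / (1 − (1+0.0045833)^−120) = £131.32.
Monthly savings = £138.94 − £131.32 = £7.62.
Break-even = £250.00 / £7.62 = 32.81 → 33 months.

33 months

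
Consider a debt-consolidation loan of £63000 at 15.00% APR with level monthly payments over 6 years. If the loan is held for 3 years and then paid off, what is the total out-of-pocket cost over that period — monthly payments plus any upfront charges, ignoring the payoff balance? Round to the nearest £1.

Monthly rate = 15%/12 = 0.0125000; payment = 63,000 × 0.0125000 / (1 − (1+0.0125000)^−72) = £1,332.14.
Total outlay = 36 × £1,332.14 = £47,957.04.

£47,957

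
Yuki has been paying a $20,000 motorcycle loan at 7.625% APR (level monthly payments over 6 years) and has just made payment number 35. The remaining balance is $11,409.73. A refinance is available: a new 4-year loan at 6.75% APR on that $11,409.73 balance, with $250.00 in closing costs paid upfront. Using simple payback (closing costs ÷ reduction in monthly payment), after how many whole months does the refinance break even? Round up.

Current payment = 20,000 × 7.625%/12 / (1 − (1+0.0063542)^−72) = $347.01.
Refinanced payment = 11,409.73 × 0.0056250 / (1 − (1+0.0056250)^−48) = $271.90.
Monthly savings = $347.01 − $271.90 = $75.11.
Break-even = $250.00 / $75.11 = 3.33 → 4 months.

4 months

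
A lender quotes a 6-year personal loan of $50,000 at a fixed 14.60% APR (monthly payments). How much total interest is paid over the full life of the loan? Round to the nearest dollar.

At 14.60% the monthly rate is 0.0121667, so the payment is 50,000 × 0.0121667 / (1 − 1.0121667^−72) = $1,046.42.
Total paid = 72 × $1,046.42 = $75,342.24; interest = $75,342.24 − $50,000 = $25,342.24.

$25,342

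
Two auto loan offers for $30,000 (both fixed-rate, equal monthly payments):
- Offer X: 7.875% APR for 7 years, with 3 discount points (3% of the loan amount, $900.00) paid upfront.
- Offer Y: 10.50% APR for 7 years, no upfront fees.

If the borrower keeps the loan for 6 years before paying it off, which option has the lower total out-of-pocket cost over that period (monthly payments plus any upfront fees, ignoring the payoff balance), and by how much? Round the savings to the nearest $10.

Offer X: at 7.875% the monthly rate is 0.0065625, so the payment is 30,000 × 0.0065625 / (1 − 1.0065625^−84) = $465.72.
Offer Y: monthly rate = 10.5%/12 = 0.0087500; payment = 30,000 × 0.0087500 / (1 − (1+0.0087500)^−84) = $505.82.
Over 72 months: Offer X costs 72 × $465.72 + $900.00 = $34,431.84; Offer Y costs 72 × $505.82 = $36,419.04.
Offer X is cheaper by $36,419.04 − $34,431.84 = $1,987.20.

Offer X by $1,990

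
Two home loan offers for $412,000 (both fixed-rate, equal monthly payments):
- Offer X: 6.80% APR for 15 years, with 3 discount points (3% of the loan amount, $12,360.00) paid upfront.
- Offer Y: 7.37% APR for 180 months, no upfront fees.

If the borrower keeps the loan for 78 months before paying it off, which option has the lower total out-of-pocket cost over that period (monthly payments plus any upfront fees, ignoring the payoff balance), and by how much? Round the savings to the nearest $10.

Offer X: at 6.80% the monthly rate is 0.0056667, so the payment is 412,000 × 0.0056667 / (1 − 1.0056667^−180) = $3,657.26.
Offer Y: monthly rate = 7.37%/12 = 0.0061417; payment = 412,000 × 0.0061417 / (1 − (1+0.0061417)^−180) = $3,788.92.
Over 78 months: Offer X costs 78 × $3,657.26 + $12,360.00 = $297,626.28; Offer Y costs 78 × $3,788.92 = $295,535.76.
Offer Y is cheaper by $297,626.28 − $295,535.76 = $2,090.52.

Offer Y by $2,090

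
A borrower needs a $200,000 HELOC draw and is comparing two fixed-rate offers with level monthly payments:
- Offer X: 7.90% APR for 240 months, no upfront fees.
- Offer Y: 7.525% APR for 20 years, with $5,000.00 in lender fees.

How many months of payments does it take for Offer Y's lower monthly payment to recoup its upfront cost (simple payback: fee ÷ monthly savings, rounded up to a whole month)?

109 months

Offer X: at 7.90% the monthly rate is 0.0065833, so the payment is 200,000 × 0.0065833 / (1 − 1.0065833^−240) = $1,660.45.
Offer Y: monthly rate = 7.525%/12 = 0.0062708; payment = 200,000 × 0.0062708 / (1 − (1+0.0062708)^−240) = $1,614.25.
Monthly savings = $1,660.45 − $1,614.25 = $46.20.
Break-even = $5,000.00 / $46.20 = 108.23 → 109 months.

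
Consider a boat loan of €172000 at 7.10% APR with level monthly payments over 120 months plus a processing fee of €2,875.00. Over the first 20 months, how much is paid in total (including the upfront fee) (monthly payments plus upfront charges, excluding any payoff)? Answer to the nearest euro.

Monthly rate = 7.1%/12 = 0.0059167; payment = 172,000 × 0.0059167 / (1 − (1+0.0059167)^−120) = €2,005.94.
Total outlay = 20 × €2,005.94 + €2,875.00 = €42,993.80.

€42,994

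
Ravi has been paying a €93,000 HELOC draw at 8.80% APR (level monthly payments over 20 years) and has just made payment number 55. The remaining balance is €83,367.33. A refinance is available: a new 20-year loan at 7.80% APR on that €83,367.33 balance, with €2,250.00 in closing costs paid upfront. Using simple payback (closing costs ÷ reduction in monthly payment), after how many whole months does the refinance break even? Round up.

17 months

Current payment = 93,000 × 8.8%/12 / (1 − (1+0.0073333)^−240) = €824.82.
Refinanced payment = 83,367.33 × 0.0065000 / (1 − (1+0.0065000)^−240) = €686.98.
Monthly savings = €824.82 − €686.98 = €137.84.
Break-even = €2,250.00 / €137.84 = 16.32 → 17 months.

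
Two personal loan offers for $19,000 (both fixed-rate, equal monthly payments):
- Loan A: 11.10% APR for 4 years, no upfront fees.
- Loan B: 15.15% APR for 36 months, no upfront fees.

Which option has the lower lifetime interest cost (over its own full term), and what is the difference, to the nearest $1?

Loan A: at 11.10% the monthly rate is 0.0092500, so the payment is 19,000 × 0.0092500 / (1 − 1.0092500^−48) = $491.99.
Total interest on Loan A = 48 × $491.99 − $19,000 = $4,615.52.
Loan B: at 15.15% the monthly rate is 0.0126250, so the payment is 19,000 × 0.0126250 / (1 − 1.0126250^−36) = $660.04.
Total interest on Loan B = 36 × $660.04 − $19,000 = $4,761.44.
Loan A is lower by $145.92.

Loan A by $146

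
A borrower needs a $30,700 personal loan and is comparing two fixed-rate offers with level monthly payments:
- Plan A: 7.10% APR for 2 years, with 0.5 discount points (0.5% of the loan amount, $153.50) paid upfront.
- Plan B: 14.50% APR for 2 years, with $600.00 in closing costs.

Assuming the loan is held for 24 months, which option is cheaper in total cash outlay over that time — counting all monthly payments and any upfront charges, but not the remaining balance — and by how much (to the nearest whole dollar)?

Plan A: at 7.10% the monthly rate is 0.0059167, so the payment is 30,700 × 0.0059167 / (1 − 1.0059167^−24) = $1,375.91.
Plan B: monthly rate = 14.5%/12 = 0.0120833; payment = 30,700 × 0.0120833 / (1 − (1+0.0120833)^−24) = $1,481.26.
Over 24 months: Plan A costs 24 × $1,375.91 + $153.50 = $33,175.34; Plan B costs 24 × $1,481.26 + $600.00 = $36,150.24.
Plan A is cheaper by $36,150.24 − $33,175.34 = $2,974.90.

Plan A by $2,975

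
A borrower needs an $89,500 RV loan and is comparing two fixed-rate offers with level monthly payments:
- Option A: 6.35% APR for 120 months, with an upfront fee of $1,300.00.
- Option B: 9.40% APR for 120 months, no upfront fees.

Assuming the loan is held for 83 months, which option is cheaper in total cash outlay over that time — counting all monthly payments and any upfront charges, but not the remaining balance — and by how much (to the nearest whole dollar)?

Option A by $10,633

Option A: at 6.35% the monthly rate is 0.0052917, so the payment is 89,500 × 0.0052917 / (1 − 1.0052917^−120) = $1,009.44.
Option B: at 9.40% the monthly rate is 0.0078333, so the payment is 89,500 × 0.0078333 / (1 − 1.0078333^−120) = $1,153.21.
Over 83 months: Option A costs 83 × $1,009.44 + $1,300.00 = $85,083.52; Option B costs 83 × $1,153.21 = $95,716.43.
Option A is cheaper by $95,716.43 − $85,083.52 = $10,632.91.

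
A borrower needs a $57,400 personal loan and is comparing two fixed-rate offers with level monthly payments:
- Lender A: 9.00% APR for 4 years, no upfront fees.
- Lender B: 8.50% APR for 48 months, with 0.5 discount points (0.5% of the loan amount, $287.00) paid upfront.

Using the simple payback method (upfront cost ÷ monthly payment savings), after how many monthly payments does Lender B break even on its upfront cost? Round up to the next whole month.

22 months

Lender A: monthly rate = 9%/12 = 0.0075000; payment = 57,400 × 0.0075000 / (1 − (1+0.0075000)^−48) = $1,428.40.
Lender B: at 8.50% the monthly rate is 0.0070833, so the payment is 57,400 × 0.0070833 / (1 − 1.0070833^−48) = $1,414.81.
Monthly savings = $1,428.40 − $1,414.81 = $13.59.
Break-even = $287.00 / $13.59 = 21.12 → 22 months.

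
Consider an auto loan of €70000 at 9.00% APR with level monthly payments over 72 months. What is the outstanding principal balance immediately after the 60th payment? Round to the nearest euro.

€14,428

With monthly rate i = 9%/12 = 0.0075000, the balance after k of n payments is P · [(1+i)^n − (1+i)^k] / [(1+i)^n − 1].
(1+0.0075000)^72 = 1.71255271 and (1+0.0075000)^60 = 1.56568103, so the balance is 70,000 × (1.71255271 − 1.56568103) / (1.71255271 − 1) = €14,428.43.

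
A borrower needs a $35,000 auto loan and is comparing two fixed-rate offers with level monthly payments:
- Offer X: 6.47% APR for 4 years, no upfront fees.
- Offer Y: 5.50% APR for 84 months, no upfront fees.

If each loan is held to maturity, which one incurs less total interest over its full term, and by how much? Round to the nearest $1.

Offer X by $2,430

Offer X: monthly rate = 6.47%/12 = 0.0053917; payment = 35,000 × 0.0053917 / (1 − (1+0.0053917)^−48) = $829.54.
Total interest on Offer X = 48 × $829.54 − $35,000 = $4,817.92.
Offer Y: monthly rate = 5.5%/12 = 0.0045833; payment = 35,000 × 0.0045833 / (1 − (1+0.0045833)^−84) = $502.95.
Total interest on Offer Y = 84 × $502.95 − $35,000 = $7,247.80.
Offer X is lower by $2,429.88.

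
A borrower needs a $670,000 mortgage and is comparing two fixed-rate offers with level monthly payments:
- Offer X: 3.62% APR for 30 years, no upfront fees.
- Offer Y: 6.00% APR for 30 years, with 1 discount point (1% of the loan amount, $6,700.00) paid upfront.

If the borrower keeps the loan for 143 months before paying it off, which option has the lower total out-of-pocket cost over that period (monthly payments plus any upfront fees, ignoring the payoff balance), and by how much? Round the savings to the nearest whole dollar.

Offer X by $144,456

Offer X: at 3.62% the monthly rate is 0.0030167, so the payment is 670,000 × 0.0030167 / (1 − 1.0030167^−360) = $3,053.66.
Offer Y: monthly rate = 6%/12 = 0.0050000; payment = 670,000 × 0.0050000 / (1 − (1+0.0050000)^−360) = $4,016.99.
Over 143 months: Offer X costs 143 × $3,053.66 = $436,673.38; Offer Y costs 143 × $4,016.99 + $6,700.00 = $581,129.57.
Offer X is cheaper by $581,129.57 − $436,673.38 = $144,456.19.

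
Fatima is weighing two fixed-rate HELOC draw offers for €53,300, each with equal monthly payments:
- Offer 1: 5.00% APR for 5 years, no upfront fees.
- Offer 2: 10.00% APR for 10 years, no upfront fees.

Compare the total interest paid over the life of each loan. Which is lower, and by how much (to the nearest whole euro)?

Offer 1: monthly rate = 5%/12 = 0.0041667; payment = 53,300 × 0.0041667 / (1 − (1+0.0041667)^−60) = €1,005.84.
Total interest on Offer 1 = 60 × €1,005.84 − €53,300 = €7,050.40.
Offer 2: monthly rate = 10%/12 = 0.0083333; payment = 53,300 × 0.0083333 / (1 − (1+0.0083333)^−120) = €704.36.
Total interest on Offer 2 = 120 × €704.36 − €53,300 = €31,223.20.
Offer 1 is lower by €24,172.80.

Offer 1 by €24,173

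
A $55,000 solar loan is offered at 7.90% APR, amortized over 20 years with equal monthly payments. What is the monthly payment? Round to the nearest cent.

Monthly rate = 7.9%/12 = 0.0065833; payment = 55,000 × 0.0065833 / (1 − (1+0.0065833)^−240) = $456.62.

$456.62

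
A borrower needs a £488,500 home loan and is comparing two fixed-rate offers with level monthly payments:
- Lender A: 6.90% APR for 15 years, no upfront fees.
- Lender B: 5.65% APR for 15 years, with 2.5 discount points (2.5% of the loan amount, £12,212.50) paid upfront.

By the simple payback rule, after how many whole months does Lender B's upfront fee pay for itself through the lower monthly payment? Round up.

Lender A: monthly rate = 6.9%/12 = 0.0057500; payment = 488,500 × 0.0057500 / (1 − (1+0.0057500)^−180) = £4,363.51.
Lender B: monthly rate = 5.65%/12 = 0.0047083; payment = 488,500 × 0.0047083 / (1 − (1+0.0047083)^−180) = £4,030.44.
Monthly savings = £4,363.51 − £4,030.44 = £333.07.
Break-even = £12,212.50 / £333.07 = 36.67 → 37 months.

37 months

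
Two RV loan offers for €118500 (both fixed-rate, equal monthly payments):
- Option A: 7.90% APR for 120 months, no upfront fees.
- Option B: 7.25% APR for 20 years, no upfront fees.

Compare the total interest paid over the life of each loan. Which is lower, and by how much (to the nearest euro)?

Option A by €53,006

Option A: at 7.90% the monthly rate is 0.0065833, so the payment is 118,500 × 0.0065833 / (1 − 1.0065833^−120) = €1,431.48.
Total interest on Option A = 120 × €1,431.48 − €118,500 = €53,277.60.
Option B: monthly rate = 7.25%/12 = 0.0060417; payment = 118,500 × 0.0060417 / (1 − (1+0.0060417)^−240) = €936.60.
Total interest on Option B = 240 × €936.60 − €118,500 = €106,284.00.
Option A is lower by €53,006.40.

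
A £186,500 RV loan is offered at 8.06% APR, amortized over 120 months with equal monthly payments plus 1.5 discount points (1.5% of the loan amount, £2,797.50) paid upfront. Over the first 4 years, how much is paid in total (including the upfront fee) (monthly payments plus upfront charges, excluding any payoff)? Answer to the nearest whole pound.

£111,694

Monthly rate = 8.06%/12 = 0.0067167; payment = 186,500 × 0.0067167 / (1 − (1+0.0067167)^−120) = £2,268.68.
Total outlay = 48 × £2,268.68 + £2,797.50 = £111,694.14.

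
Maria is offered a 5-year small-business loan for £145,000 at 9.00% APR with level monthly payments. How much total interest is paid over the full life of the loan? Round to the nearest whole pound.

£35,598

At 9.00% the monthly rate is 0.0075000, so the payment is 145,000 × 0.0075000 / (1 − 1.0075000^−60) = £3,009.96.
Total paid = 60 × £3,009.96 = £180,597.60; interest = £180,597.60 − £145,000 = £35,597.60.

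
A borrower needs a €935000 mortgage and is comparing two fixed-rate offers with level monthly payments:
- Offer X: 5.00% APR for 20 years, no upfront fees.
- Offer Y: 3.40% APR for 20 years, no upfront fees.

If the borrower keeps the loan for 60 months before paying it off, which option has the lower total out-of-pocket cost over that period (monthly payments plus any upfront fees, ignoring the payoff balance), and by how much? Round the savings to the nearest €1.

Offer X: monthly rate = 5%/12 = 0.0041667; payment = 935,000 × 0.0041667 / (1 − (1+0.0041667)^−240) = €6,170.59.
Offer Y: at 3.40% the monthly rate is 0.0028333, so the payment is 935,000 × 0.0028333 / (1 − 1.0028333^−240) = €5,374.70.
Over 60 months: Offer X costs 60 × €6,170.59 = €370,235.40; Offer Y costs 60 × €5,374.70 = €322,482.00.
Offer Y is cheaper by €370,235.40 − €322,482.00 = €47,753.40.

Offer Y by €47,753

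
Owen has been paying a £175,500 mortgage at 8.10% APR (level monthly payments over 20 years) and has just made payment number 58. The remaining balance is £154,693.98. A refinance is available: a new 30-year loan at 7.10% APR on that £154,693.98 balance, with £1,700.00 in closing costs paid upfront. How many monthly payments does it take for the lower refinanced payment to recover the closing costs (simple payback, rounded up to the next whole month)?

4 months

Current payment = 175,500 × 8.1%/12 / (1 − (1+0.0067500)^−240) = £1,478.89.
Refinanced payment = 154,693.98 × 0.0059167 / (1 − (1+0.0059167)^−360) = £1,039.59.
Monthly savings = £1,478.89 − £1,039.59 = £439.30.
Break-even = £1,700.00 / £439.30 = 3.87 → 4 months.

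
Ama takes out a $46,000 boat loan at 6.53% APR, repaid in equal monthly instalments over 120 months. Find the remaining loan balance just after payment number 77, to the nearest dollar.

With monthly rate i = 6.53%/12 = 0.0054417, the balance after k of n payments is P · [(1+i)^n − (1+i)^k] / [(1+i)^n − 1].
(1+0.0054417)^120 = 1.91789785 and (1+0.0054417)^77 = 1.51872687, so the balance is 46,000 × (1.91789785 − 1.51872687) / (1.91789785 − 1) = $20,004.26.

$20,004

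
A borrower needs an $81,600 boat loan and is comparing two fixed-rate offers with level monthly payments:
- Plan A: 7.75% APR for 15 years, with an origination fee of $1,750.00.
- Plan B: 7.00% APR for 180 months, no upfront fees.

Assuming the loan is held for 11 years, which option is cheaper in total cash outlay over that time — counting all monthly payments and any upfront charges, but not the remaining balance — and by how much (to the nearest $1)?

Plan A: monthly rate = 7.75%/12 = 0.0064583; payment = 81,600 × 0.0064583 / (1 − (1+0.0064583)^−180) = $768.08.
Plan B: at 7.00% the monthly rate is 0.0058333, so the payment is 81,600 × 0.0058333 / (1 − 1.0058333^−180) = $733.44.
Over 132 months: Plan A costs 132 × $768.08 + $1,750.00 = $103,136.56; Plan B costs 132 × $733.44 = $96,814.08.
Plan B is cheaper by $103,136.56 − $96,814.08 = $6,322.48.

Plan B by $6,322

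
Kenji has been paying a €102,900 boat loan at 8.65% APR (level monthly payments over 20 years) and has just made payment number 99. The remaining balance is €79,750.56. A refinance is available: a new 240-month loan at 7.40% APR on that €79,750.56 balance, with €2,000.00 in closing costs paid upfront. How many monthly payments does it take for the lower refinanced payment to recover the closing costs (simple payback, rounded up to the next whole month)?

Current payment = 102,900 × 8.65%/12 / (1 − (1+0.0072083)^−240) = €902.78.
Refinanced payment = 79,750.56 × 0.0061667 / (1 − (1+0.0061667)^−240) = €637.60.
Monthly savings = €902.78 − €637.60 = €265.18.
Break-even = €2,000.00 / €265.18 = 7.54 → 8 months.

8 months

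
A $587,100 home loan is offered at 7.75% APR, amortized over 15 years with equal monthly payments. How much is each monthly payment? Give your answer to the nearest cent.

$5,526.23

At 7.75% the monthly rate is 0.0064583, so the payment is 587,100 × 0.0064583 / (1 − 1.0064583^−180) = $5,526.23.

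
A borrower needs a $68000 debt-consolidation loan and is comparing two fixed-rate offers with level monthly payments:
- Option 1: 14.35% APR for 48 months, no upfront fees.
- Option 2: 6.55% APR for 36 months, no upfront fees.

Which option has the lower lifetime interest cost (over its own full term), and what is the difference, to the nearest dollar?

Option 1: monthly rate = 14.35%/12 = 0.0119583; payment = 68,000 × 0.0119583 / (1 − (1+0.0119583)^−48) = $1,870.16.
Total interest on Option 1 = 48 × $1,870.16 − $68,000 = $21,767.68.
Option 2: monthly rate = 6.55%/12 = 0.0054583; payment = 68,000 × 0.0054583 / (1 − (1+0.0054583)^−36) = $2,085.68.
Total interest on Option 2 = 36 × $2,085.68 − $68,000 = $7,084.48.
Option 2 is lower by $14,683.20.

Option 2 by $14,683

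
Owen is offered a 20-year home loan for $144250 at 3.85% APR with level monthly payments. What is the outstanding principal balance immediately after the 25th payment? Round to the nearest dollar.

With monthly rate i = 3.85%/12 = 0.0032083, the balance after k of n payments is P · [(1+i)^n − (1+i)^k] / [(1+i)^n − 1].
(1+0.0032083)^240 = 2.15710582 and (1+0.0032083)^25 = 1.08337367, so the balance is 144,250 × (2.15710582 − 1.08337367) / (2.15710582 − 1) = $133,856.26.

$133,856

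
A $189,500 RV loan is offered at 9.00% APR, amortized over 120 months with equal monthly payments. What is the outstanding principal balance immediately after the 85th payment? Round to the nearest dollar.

With monthly rate i = 9%/12 = 0.0075000, the balance after k of n payments is P · [(1+i)^n − (1+i)^k] / [(1+i)^n − 1].
(1+0.0075000)^120 = 2.45135708 and (1+0.0075000)^85 = 1.88725098, so the balance is 189,500 × (2.45135708 − 1.88725098) / (2.45135708 − 1) = $73,653.90.

$73,654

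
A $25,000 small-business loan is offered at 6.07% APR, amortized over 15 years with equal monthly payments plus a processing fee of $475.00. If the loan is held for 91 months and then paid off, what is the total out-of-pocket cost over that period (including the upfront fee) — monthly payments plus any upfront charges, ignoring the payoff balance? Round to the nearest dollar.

Monthly rate = 6.07%/12 = 0.0050583; payment = 25,000 × 0.0050583 / (1 − (1+0.0050583)^−180) = $211.91.
Total outlay = 91 × $211.91 + $475.00 = $19,758.81.

$19,759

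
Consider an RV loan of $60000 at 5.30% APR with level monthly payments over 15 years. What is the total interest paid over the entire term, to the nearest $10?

At 5.30% the monthly rate is 0.0044167, so the payment is 60,000 × 0.0044167 / (1 − 1.0044167^−180) = $483.91.
Total paid = 180 × $483.91 = $87,103.80; interest = $87,103.80 − $60,000 = $27,103.80.

$27,100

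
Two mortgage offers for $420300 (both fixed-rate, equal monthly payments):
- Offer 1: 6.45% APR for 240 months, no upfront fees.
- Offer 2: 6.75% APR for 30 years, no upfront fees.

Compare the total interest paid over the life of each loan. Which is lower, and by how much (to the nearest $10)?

Offer 1: monthly rate = 6.45%/12 = 0.0053750; payment = 420,300 × 0.0053750 / (1 − (1+0.0053750)^−240) = $3,121.28.
Total interest on Offer 1 = 240 × $3,121.28 − $420,300 = $328,807.20.
Offer 2: monthly rate = 6.75%/12 = 0.0056250; payment = 420,300 × 0.0056250 / (1 − (1+0.0056250)^−360) = $2,726.06.
Total interest on Offer 2 = 360 × $2,726.06 − $420,300 = $561,081.60.
Offer 1 is lower by $232,274.40.

Offer 1 by $232,270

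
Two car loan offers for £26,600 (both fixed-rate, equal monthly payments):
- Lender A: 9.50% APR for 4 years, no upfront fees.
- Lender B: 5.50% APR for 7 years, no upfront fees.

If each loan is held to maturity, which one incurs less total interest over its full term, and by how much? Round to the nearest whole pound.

Lender A by £31

Lender A: at 9.50% the monthly rate is 0.0079167, so the payment is 26,600 × 0.0079167 / (1 − 1.0079167^−48) = £668.28.
Total interest on Lender A = 48 × £668.28 − £26,600 = £5,477.44.
Lender B: at 5.50% the monthly rate is 0.0045833, so the payment is 26,600 × 0.0045833 / (1 − 1.0045833^−84) = £382.24.
Total interest on Lender B = 84 × £382.24 − £26,600 = £5,508.16.
Lender A is lower by £30.72.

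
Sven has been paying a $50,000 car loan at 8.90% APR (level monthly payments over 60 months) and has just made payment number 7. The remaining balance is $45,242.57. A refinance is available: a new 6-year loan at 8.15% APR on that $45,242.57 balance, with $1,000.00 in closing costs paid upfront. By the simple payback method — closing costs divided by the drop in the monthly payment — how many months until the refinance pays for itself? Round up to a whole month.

Current payment = 50,000 × 8.9%/12 / (1 − (1+0.0074167)^−60) = $1,035.49.
Refinanced payment = 45,242.57 × 0.0067917 / (1 − (1+0.0067917)^−72) = $796.57.
Monthly savings = $1,035.49 − $796.57 = $238.92.
Break-even = $1,000.00 / $238.92 = 4.19 → 5 months.

5 months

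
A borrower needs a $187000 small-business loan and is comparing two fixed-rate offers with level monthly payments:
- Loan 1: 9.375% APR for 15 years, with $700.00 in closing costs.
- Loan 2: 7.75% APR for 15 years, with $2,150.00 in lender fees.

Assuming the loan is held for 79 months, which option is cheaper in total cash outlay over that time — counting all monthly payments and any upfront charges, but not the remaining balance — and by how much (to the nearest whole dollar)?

Loan 1: at 9.375% the monthly rate is 0.0078125, so the payment is 187,000 × 0.0078125 / (1 − 1.0078125^−180) = $1,938.62.
Loan 2: monthly rate = 7.75%/12 = 0.0064583; payment = 187,000 × 0.0064583 / (1 − (1+0.0064583)^−180) = $1,760.19.
Over 79 months: Loan 1 costs 79 × $1,938.62 + $700.00 = $153,850.98; Loan 2 costs 79 × $1,760.19 + $2,150.00 = $141,205.01.
Loan 2 is cheaper by $153,850.98 − $141,205.01 = $12,645.97.

Loan 2 by $12,646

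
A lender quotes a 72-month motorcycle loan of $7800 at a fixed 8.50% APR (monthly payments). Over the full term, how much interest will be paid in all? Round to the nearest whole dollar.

At 8.50% the monthly rate is 0.0070833, so the payment is 7,800 × 0.0070833 / (1 − 1.0070833^−72) = $138.67.
Total paid = 72 × $138.67 = $9,984.24; interest = $9,984.24 − $7,800 = $2,184.24.

$2,184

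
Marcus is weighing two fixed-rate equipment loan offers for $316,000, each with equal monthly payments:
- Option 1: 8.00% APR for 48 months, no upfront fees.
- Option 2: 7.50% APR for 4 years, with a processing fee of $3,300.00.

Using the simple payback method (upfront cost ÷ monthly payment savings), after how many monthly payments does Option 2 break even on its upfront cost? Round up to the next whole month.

Option 1: monthly rate = 8%/12 = 0.0066667; payment = 316,000 × 0.0066667 / (1 − (1+0.0066667)^−48) = $7,714.48.
Option 2: at 7.50% the monthly rate is 0.0062500, so the payment is 316,000 × 0.0062500 / (1 − 1.0062500^−48) = $7,640.53.
Monthly savings = $7,714.48 − $7,640.53 = $73.95.
Break-even = $3,300.00 / $73.95 = 44.62 → 45 months.

45 months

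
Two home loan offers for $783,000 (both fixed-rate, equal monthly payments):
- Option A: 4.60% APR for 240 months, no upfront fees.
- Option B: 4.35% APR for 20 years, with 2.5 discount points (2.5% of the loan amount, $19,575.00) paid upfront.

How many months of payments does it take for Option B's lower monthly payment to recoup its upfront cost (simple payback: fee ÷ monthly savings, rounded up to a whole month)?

Option A: monthly rate = 4.6%/12 = 0.0038333; payment = 783,000 × 0.0038333 / (1 − (1+0.0038333)^−240) = $4,996.01.
Option B: monthly rate = 4.35%/12 = 0.0036250; payment = 783,000 × 0.0036250 / (1 − (1+0.0036250)^−240) = $4,890.47.
Monthly savings = $4,996.01 − $4,890.47 = $105.54.
Break-even = $19,575.00 / $105.54 = 185.47 → 186 months.

186 months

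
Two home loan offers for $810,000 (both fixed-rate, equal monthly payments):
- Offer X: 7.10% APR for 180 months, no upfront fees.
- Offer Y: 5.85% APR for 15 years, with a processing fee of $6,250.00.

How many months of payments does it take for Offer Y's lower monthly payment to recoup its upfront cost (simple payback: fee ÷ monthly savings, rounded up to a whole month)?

12 months

Offer X: monthly rate = 7.1%/12 = 0.0059167; payment = 810,000 × 0.0059167 / (1 − (1+0.0059167)^−180) = $7,325.87.
Offer Y: at 5.85% the monthly rate is 0.0048750, so the payment is 810,000 × 0.0048750 / (1 − 1.0048750^−180) = $6,769.77.
Monthly savings = $7,325.87 − $6,769.77 = $556.10.
Break-even = $6,250.00 / $556.10 = 11.24 → 12 months.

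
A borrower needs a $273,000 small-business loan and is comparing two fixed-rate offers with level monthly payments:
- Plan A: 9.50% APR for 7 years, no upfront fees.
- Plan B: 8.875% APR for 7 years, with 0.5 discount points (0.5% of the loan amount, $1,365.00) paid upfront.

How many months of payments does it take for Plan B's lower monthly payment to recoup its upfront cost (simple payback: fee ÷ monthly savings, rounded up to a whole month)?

16 months

Plan A: monthly rate = 9.5%/12 = 0.0079167; payment = 273,000 × 0.0079167 / (1 − (1+0.0079167)^−84) = $4,461.91.
Plan B: monthly rate = 8.875%/12 = 0.0073958; payment = 273,000 × 0.0073958 / (1 − (1+0.0073958)^−84) = $4,375.02.
Monthly savings = $4,461.91 − $4,375.02 = $86.89.
Break-even = $1,365.00 / $86.89 = 15.71 → 16 months.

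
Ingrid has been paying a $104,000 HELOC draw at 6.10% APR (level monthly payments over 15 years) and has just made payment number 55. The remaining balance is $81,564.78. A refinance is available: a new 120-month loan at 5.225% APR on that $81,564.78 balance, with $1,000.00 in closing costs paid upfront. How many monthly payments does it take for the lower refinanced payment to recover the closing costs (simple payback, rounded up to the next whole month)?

Current payment = 104,000 × 6.1%/12 / (1 − (1+0.0050833)^−180) = $883.24.
Refinanced payment = 81,564.78 × 0.0043542 / (1 − (1+0.0043542)^−120) = $874.12.
Monthly savings = $883.24 − $874.12 = $9.12.
Break-even = $1,000.00 / $9.12 = 109.65 → 110 months.

110 months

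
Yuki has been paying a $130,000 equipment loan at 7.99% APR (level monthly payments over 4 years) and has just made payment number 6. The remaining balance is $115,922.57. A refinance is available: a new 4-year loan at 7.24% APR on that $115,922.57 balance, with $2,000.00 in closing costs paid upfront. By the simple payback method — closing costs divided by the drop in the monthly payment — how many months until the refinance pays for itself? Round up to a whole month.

Current payment = 130,000 × 7.99%/12 / (1 − (1+0.0066583)^−48) = $3,173.07.
Refinanced payment = 115,922.57 × 0.0060333 / (1 − (1+0.0060333)^−48) = $2,788.84.
Monthly savings = $3,173.07 − $2,788.84 = $384.23.
Break-even = $2,000.00 / $384.23 = 5.21 → 6 months.

6 months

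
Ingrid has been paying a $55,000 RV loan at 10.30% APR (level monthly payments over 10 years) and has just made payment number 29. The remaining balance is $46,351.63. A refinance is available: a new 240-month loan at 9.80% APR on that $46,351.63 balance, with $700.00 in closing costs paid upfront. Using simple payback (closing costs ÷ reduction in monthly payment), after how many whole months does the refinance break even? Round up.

3 months

Current payment = 55,000 × 10.3%/12 / (1 − (1+0.0085833)^−120) = $736.00.
Refinanced payment = 46,351.63 × 0.0081667 / (1 − (1+0.0081667)^−240) = $441.18.
Monthly savings = $736.00 − $441.18 = $294.82.
Break-even = $700.00 / $294.82 = 2.37 → 3 months.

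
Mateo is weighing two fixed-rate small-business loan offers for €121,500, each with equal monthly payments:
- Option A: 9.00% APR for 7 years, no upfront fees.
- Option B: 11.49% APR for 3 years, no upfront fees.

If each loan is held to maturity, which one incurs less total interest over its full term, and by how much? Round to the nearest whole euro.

Option B by €19,989

Option A: at 9.00% the monthly rate is 0.0075000, so the payment is 121,500 × 0.0075000 / (1 − 1.0075000^−84) = €1,954.82.
Total interest on Option A = 84 × €1,954.82 − €121,500 = €42,704.88.
Option B: at 11.49% the monthly rate is 0.0095750, so the payment is 121,500 × 0.0095750 / (1 − 1.0095750^−36) = €4,006.01.
Total interest on Option B = 36 × €4,006.01 − €121,500 = €22,716.36.
Option B is lower by €19,988.52.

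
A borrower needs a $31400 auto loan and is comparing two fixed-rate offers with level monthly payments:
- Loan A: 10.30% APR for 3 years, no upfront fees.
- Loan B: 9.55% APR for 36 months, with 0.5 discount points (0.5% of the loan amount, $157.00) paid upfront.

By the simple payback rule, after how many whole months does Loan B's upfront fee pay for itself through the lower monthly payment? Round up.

Loan A: monthly rate = 10.3%/12 = 0.0085833; payment = 31,400 × 0.0085833 / (1 − (1+0.0085833)^−36) = $1,017.62.
Loan B: at 9.55% the monthly rate is 0.0079583, so the payment is 31,400 × 0.0079583 / (1 − 1.0079583^−36) = $1,006.57.
Monthly savings = $1,017.62 − $1,006.57 = $11.05.
Break-even = $157.00 / $11.05 = 14.21 → 15 months.

15 months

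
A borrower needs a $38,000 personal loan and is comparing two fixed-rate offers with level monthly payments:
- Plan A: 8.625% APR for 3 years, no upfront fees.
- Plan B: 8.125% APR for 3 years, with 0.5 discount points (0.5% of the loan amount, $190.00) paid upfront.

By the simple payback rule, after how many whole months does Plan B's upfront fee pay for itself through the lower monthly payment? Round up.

22 months

Plan A: at 8.625% the monthly rate is 0.0071875, so the payment is 38,000 × 0.0071875 / (1 − 1.0071875^−36) = $1,201.77.
Plan B: at 8.125% the monthly rate is 0.0067708, so the payment is 38,000 × 0.0067708 / (1 − 1.0067708^−36) = $1,192.97.
Monthly savings = $1,201.77 − $1,192.97 = $8.80.
Break-even = $190.00 / $8.80 = 21.59 → 22 months.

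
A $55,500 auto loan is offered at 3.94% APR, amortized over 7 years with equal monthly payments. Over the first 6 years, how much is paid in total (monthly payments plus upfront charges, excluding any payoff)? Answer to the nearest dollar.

$54,510

Monthly rate = 3.94%/12 = 0.0032833; payment = 55,500 × 0.0032833 / (1 − (1+0.0032833)^−84) = $757.09.
Total outlay = 72 × $757.09 = $54,510.48.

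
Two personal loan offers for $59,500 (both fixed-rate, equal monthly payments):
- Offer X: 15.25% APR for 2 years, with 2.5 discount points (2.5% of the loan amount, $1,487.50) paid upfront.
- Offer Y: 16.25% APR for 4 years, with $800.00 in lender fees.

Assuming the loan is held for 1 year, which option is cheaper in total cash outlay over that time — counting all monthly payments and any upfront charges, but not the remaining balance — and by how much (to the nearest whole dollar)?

Offer Y by $15,065

Offer X: monthly rate = 15.25%/12 = 0.0127083; payment = 59,500 × 0.0127083 / (1 − (1+0.0127083)^−24) = $2,892.03.
Offer Y: at 16.25% the monthly rate is 0.0135417, so the payment is 59,500 × 0.0135417 / (1 − 1.0135417^−48) = $1,693.87.
Over 12 months: Offer X costs 12 × $2,892.03 + $1,487.50 = $36,191.86; Offer Y costs 12 × $1,693.87 + $800.00 = $21,126.44.
Offer Y is cheaper by $36,191.86 − $21,126.44 = $15,065.42.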